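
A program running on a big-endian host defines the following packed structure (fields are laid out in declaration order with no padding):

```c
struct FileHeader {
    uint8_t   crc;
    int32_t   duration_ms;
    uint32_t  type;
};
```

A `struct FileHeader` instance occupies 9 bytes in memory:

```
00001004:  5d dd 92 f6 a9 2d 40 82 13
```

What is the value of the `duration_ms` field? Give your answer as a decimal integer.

`duration_ms` follows `crc` (1 byte), so it starts at byte offset 1 and occupies 4 bytes.
Bytes at offsets 1..4: DD 92 F6 A9.
In big-endian order the high byte comes first in memory.
The bytes are already most-significant first: 0xDD92F6A9.
Top bit is set, so as a signed 32-bit value this is 0xDD92F6A9 − 2^32 = -577571159.

-577571159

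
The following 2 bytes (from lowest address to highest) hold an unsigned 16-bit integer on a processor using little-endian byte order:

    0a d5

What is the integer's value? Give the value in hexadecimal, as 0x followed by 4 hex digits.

0xD50A

Little-endian stores the least-significant byte at the lowest address.
Reassemble most-significant byte first: D5 0A → 0xD50A.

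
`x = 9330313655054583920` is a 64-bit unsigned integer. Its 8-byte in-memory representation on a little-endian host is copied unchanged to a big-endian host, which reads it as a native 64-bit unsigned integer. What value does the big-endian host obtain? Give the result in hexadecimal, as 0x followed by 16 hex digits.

0x704881CCD5EE7B81

9330313655054583920 in 64-bit hexadecimal is 0x817BEED5CC814870.
Stored little-endian, the bytes at ascending addresses are 70 48 81 CC D5 EE 7B 81.
Read back as big-endian, the last byte is least significant, giving 0x704881CCD5EE7B81.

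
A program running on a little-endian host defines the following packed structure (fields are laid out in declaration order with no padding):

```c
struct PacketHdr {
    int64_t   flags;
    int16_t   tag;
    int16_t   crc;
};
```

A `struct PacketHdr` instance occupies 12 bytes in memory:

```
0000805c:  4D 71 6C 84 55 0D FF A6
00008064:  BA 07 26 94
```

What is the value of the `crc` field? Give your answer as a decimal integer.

`crc` follows `flags` (8 B), `tag` (2 B), so it starts at offset 8 + 2 = 10 and occupies 2 bytes.
Bytes at offsets 10..11: 26 94.
Little-endian: lowest address holds the least-significant byte.
Reassemble most-significant byte first: 94 26 → 0x9426.
Top bit is set, so as a signed 16-bit value this is 0x9426 − 2^16 = -27610.

-27610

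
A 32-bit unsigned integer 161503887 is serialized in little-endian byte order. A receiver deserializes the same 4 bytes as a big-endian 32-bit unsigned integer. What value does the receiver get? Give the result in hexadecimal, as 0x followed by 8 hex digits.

161503887 in 32-bit hexadecimal is 0x09A05A8F.
Stored little-endian, the bytes at ascending addresses are 8F 5A A0 09.
Read back as big-endian, the last byte is least significant, giving 0x8F5AA009.

0x8F5AA009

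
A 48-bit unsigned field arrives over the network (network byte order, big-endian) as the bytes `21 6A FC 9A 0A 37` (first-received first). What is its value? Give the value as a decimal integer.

Big-endian stores the most-significant byte at the lowest address.
The bytes are already most-significant first: 0x216AFC9A0A37.
0x216AFC9A0A37 = 36743388203575.

36743388203575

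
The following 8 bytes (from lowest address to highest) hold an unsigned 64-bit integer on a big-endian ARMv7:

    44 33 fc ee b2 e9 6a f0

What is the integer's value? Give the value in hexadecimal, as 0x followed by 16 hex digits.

0x4433FCEEB2E96AF0

In big-endian order the high byte comes first in memory.
The bytes are already most-significant first: 0x4433FCEEB2E96AF0.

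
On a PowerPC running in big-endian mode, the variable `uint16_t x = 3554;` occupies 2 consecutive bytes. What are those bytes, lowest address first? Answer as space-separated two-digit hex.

0D E2

3554 in hexadecimal, padded to 16 bits, is 0x0DE2.
Split into bytes (most-significant first): 0D E2.
Big-endian: lowest address holds the most-significant byte.
So the memory order matches the most-significant-first order: 0D E2.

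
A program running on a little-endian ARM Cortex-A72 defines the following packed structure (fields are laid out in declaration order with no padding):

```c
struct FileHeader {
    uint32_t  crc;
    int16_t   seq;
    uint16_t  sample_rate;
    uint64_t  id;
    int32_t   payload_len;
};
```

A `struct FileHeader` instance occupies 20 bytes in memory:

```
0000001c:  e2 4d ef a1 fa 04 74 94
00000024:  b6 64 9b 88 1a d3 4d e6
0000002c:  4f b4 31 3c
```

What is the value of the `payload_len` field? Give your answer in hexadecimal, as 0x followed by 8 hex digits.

0x3C31B44F

`payload_len` follows `crc` (4 B), `seq` (2 B), `sample_rate` (2 B), `id` (8 B), so it starts at offset 4 + 2 + 2 + 8 = 16 and occupies 4 bytes.
Bytes at offsets 16..19: 4F B4 31 3C.
Little-endian: lowest address holds the least-significant byte.
Reassemble most-significant byte first: 3C 31 B4 4F → 0x3C31B44F.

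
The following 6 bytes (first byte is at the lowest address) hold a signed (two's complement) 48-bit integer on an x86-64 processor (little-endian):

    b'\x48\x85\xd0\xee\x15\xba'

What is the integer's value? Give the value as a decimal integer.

Little-endian stores the least-significant byte at the lowest address.
Reassemble most-significant byte first: BA 15 EE D0 85 48 → 0xBA15EED08548.
Top bit is set, so as a signed 48-bit value this is 0xBA15EED08548 − 2^48 = -76871612988088.

-76871612988088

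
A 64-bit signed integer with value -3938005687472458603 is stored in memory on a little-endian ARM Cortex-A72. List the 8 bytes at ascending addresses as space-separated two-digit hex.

95 74 BC 12 B1 64 59 C9

Two's complement of -3938005687472458603 in 64 bits: 3938005687472458603 = 0x36A69B4EED438B6B; invert → 0xC95964B112BC7494; add 1 → 0xC95964B112BC7495.
Split into bytes (most-significant first): C9 59 64 B1 12 BC 74 95.
In little-endian order the low byte comes first in memory.
So at ascending addresses the bytes are 95 74 BC 12 B1 64 59 C9.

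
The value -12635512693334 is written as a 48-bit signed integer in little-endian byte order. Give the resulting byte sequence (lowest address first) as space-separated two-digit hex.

AA 1D C1 10 82 F4

Two's complement of -12635512693334 in 48 bits: 12635512693334 = 0x0B7DEF3EE256; invert → 0xF48210C11DA9; add 1 → 0xF48210C11DAA.
Split into bytes (most-significant first): F4 82 10 C1 1D AA.
In little-endian order the low byte comes first in memory.
So at ascending addresses the bytes are AA 1D C1 10 82 F4.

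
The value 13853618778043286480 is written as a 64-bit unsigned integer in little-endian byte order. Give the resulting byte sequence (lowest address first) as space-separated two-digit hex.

D0 83 F3 06 E1 F0 41 C0

13853618778043286480 in hexadecimal, padded to 64 bits, is 0xC041F0E106F383D0.
Split into bytes (most-significant first): C0 41 F0 E1 06 F3 83 D0.
Little-endian stores the least-significant byte at the lowest address.
So at ascending addresses the bytes are D0 83 F3 06 E1 F0 41 C0.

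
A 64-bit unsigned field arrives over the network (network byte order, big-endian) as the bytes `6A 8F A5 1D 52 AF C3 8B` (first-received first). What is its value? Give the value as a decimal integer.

In big-endian order the high byte comes first in memory.
The bytes are already most-significant first: 0x6A8FA51D52AFC38B.
0x6A8FA51D52AFC38B = 7678537435049870219.

7678537435049870219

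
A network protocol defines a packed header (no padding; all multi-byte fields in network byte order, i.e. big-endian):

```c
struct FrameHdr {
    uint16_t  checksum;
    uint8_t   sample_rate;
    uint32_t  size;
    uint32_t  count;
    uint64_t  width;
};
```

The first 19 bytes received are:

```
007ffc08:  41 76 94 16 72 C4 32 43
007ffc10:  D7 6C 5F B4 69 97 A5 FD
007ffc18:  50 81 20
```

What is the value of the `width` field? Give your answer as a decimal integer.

`width` follows `checksum` (2 B), `sample_rate` (1 B), `size` (4 B), `count` (4 B), so it starts at offset 2 + 1 + 4 + 4 = 11 and occupies 8 bytes.
Bytes at offsets 11..18: B4 69 97 A5 FD 50 81 20.
Big-endian stores the most-significant byte at the lowest address.
The bytes are already most-significant first: 0xB46997A5FD508120.
0xB46997A5FD508120 = 13000088538556956960.

13000088538556956960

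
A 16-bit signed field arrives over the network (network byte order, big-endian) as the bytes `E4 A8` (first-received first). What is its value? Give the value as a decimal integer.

In big-endian order the high byte comes first in memory.
The bytes are already most-significant first: 0xE4A8.
Top bit is set, so as a signed 16-bit value this is 0xE4A8 − 2^16 = -7000.

-7000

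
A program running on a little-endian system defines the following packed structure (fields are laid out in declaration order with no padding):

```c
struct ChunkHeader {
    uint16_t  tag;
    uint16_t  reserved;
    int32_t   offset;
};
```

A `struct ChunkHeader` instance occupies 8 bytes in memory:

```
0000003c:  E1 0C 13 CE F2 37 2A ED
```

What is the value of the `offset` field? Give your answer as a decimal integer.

`offset` follows `tag` (2 B), `reserved` (2 B), so it starts at offset 2 + 2 = 4 and occupies 4 bytes.
Bytes at offsets 4..7: F2 37 2A ED.
Little-endian stores the least-significant byte at the lowest address.
Reassemble most-significant byte first: ED 2A 37 F2 → 0xED2A37F2.
Top bit is set, so as a signed 32-bit value this is 0xED2A37F2 − 2^32 = -316000270.

-316000270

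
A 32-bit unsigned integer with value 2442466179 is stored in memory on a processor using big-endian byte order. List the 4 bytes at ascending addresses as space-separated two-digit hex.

91 95 13 83

2442466179 in hexadecimal, padded to 32 bits, is 0x91951383.
Split into bytes (most-significant first): 91 95 13 83.
Big-endian stores the most-significant byte at the lowest address.
So the memory order matches the most-significant-first order: 91 95 13 83.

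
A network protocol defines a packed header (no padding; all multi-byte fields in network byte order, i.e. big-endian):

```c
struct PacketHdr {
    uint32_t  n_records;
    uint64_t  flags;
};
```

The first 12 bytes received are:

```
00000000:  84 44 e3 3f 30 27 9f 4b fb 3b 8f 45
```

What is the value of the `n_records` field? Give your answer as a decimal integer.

2219107135

`n_records` is the first field, at byte offset 0, occupying 4 bytes.
Bytes at offsets 0..3: 84 44 E3 3F.
Big-endian: lowest address holds the most-significant byte.
The bytes are already most-significant first: 0x8444E33F.
0x8444E33F = 2219107135.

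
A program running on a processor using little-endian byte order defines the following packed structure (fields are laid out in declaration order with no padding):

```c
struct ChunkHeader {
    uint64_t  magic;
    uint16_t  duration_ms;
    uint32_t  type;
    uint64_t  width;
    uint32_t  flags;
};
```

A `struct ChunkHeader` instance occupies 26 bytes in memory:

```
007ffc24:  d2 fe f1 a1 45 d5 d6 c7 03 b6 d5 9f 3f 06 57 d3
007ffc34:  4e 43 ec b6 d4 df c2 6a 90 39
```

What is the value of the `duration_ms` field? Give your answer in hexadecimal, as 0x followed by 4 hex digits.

`duration_ms` follows `magic` (8 bytes), so it starts at byte offset 8 and occupies 2 bytes.
Bytes at offsets 8..9: 03 B6.
Little-endian: lowest address holds the least-significant byte.
Reassemble most-significant byte first: B6 03 → 0xB603.

0xB603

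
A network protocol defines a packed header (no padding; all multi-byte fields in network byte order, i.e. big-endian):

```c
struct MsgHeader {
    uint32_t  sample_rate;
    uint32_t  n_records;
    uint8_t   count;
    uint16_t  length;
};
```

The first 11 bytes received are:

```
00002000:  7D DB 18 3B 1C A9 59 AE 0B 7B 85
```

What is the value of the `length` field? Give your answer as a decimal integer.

`length` follows `sample_rate` (4 B), `n_records` (4 B), `count` (1 B), so it starts at offset 4 + 4 + 1 = 9 and occupies 2 bytes.
Bytes at offsets 9..10: 7B 85.
In big-endian order the high byte comes first in memory.
The bytes are already most-significant first: 0x7B85.
0x7B85 = 31621.

31621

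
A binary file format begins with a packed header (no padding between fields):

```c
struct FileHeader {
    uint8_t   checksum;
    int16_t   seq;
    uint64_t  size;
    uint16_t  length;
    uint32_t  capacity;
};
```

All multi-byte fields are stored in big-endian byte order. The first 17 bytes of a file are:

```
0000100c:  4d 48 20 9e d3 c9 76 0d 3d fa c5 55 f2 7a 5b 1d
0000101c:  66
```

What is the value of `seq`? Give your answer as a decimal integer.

`seq` follows `checksum` (1 byte), so it starts at byte offset 1 and occupies 2 bytes.
Bytes at offsets 1..2: 48 20.
Big-endian: lowest address holds the most-significant byte.
The bytes are already most-significant first: 0x4820.
0x4820 = 18464.

18464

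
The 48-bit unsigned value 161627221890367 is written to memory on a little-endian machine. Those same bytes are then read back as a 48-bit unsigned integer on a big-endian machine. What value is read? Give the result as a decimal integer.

69909816410002

161627221890367 in 48-bit hexadecimal is 0x92FFC525953F.
Stored little-endian, the bytes at ascending addresses are 3F 95 25 C5 FF 92.
Read back as big-endian, the last byte is least significant, giving 0x3F9525C5FF92.
0x3F9525C5FF92 = 69909816410002.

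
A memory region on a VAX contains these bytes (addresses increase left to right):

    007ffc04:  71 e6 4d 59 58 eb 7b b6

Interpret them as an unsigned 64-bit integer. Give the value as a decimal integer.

Little-endian stores the least-significant byte at the lowest address.
Reassemble most-significant byte first: B6 7B EB 58 59 4D E6 71 → 0xB67BEB58594DE671.
0xB67BEB58594DE671 = 13149362301726221937.

13149362301726221937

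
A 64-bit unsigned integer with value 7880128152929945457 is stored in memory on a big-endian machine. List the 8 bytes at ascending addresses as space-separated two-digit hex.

7880128152929945457 in hexadecimal, padded to 64 bits, is 0x6D5BD6CDEBF1C771.
Split into bytes (most-significant first): 6D 5B D6 CD EB F1 C7 71.
Big-endian stores the most-significant byte at the lowest address.
So the memory order matches the most-significant-first order: 6D 5B D6 CD EB F1 C7 71.

6D 5B D6 CD EB F1 C7 71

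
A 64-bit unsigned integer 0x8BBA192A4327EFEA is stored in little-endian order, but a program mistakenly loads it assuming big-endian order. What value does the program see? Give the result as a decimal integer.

Stored little-endian, the bytes at ascending addresses are EA EF 27 43 2A 19 BA 8B.
Read back as big-endian, the last byte is least significant, giving 0xEAEF27432A19BA8B.
0xEAEF27432A19BA8B = 16928792693731605131.

16928792693731605131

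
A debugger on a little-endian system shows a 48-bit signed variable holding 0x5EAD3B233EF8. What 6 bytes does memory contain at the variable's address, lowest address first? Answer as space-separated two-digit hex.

F8 3E 23 3B AD 5E

Split into bytes (most-significant first): 5E AD 3B 23 3E F8.
In little-endian order the low byte comes first in memory.
So at ascending addresses the bytes are F8 3E 23 3B AD 5E.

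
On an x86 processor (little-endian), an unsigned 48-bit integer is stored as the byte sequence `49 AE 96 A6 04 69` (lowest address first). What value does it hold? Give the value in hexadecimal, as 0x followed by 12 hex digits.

0x6904A696AE49

In little-endian order the low byte comes first in memory.
Reassemble most-significant byte first: 69 04 A6 96 AE 49 → 0x6904A696AE49.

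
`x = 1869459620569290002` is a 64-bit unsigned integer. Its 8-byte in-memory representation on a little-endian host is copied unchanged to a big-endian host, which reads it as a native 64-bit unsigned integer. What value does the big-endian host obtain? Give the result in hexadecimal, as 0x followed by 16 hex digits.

1869459620569290002 in 64-bit hexadecimal is 0x19F1A79EBDF81512.
Stored little-endian, the bytes at ascending addresses are 12 15 F8 BD 9E A7 F1 19.
Read back as big-endian, the last byte is least significant, giving 0x1215F8BD9EA7F119.

0x1215F8BD9EA7F119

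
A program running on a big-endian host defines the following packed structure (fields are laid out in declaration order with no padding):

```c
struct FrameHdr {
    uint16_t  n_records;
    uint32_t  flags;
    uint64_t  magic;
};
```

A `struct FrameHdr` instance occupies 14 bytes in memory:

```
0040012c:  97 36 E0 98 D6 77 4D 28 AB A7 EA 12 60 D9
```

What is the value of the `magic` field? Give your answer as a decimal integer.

`magic` follows `n_records` (2 B), `flags` (4 B), so it starts at offset 2 + 4 = 6 and occupies 8 bytes.
Bytes at offsets 6..13: 4D 28 AB A7 EA 12 60 D9.
Big-endian stores the most-significant byte at the lowest address.
The bytes are already most-significant first: 0x4D28ABA7EA1260D9.
0x4D28ABA7EA1260D9 = 5559882477663838425.

5559882477663838425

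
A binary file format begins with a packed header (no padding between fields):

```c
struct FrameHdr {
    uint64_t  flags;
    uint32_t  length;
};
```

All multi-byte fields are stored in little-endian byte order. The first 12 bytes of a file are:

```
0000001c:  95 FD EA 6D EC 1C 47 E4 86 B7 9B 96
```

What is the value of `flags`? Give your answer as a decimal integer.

16449147965776002453

`flags` is the first field, at byte offset 0, occupying 8 bytes.
Bytes at offsets 0..7: 95 FD EA 6D EC 1C 47 E4.
Little-endian: lowest address holds the least-significant byte.
Reassemble most-significant byte first: E4 47 1C EC 6D EA FD 95 → 0xE4471CEC6DEAFD95.
0xE4471CEC6DEAFD95 = 16449147965776002453.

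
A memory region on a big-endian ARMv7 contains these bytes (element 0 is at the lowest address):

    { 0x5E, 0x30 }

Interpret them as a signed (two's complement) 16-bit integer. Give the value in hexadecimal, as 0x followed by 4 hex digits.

0x5E30

Big-endian: lowest address holds the most-significant byte.
The bytes are already most-significant first: 0x5E30.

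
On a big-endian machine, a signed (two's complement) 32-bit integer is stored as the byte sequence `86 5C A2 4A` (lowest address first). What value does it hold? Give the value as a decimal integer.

-2040749494

Big-endian: lowest address holds the most-significant byte.
The bytes are already most-significant first: 0x865CA24A.
Top bit is set, so as a signed 32-bit value this is 0x865CA24A − 2^32 = -2040749494.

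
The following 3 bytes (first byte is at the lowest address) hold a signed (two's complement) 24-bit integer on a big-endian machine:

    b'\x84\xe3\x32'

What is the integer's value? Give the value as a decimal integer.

-8068302

Big-endian stores the most-significant byte at the lowest address.
The bytes are already most-significant first: 0x84E332.
Top bit is set, so as a signed 24-bit value this is 0x84E332 − 2^24 = -8068302.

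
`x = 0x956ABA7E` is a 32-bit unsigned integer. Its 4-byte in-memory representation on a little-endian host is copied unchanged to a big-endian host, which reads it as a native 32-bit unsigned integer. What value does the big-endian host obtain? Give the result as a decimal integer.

2126146197

Stored little-endian, the bytes at ascending addresses are 7E BA 6A 95.
Read back as big-endian, the last byte is least significant, giving 0x7EBA6A95.
0x7EBA6A95 = 2126146197.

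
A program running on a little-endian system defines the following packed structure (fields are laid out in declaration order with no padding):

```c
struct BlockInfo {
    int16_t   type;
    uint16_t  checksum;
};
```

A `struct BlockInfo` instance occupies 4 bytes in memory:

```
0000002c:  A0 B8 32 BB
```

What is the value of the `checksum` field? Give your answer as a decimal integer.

`checksum` follows `type` (2 bytes), so it starts at byte offset 2 and occupies 2 bytes.
Bytes at offsets 2..3: 32 BB.
In little-endian order the low byte comes first in memory.
Reassemble most-significant byte first: BB 32 → 0xBB32.
0xBB32 = 47922.

47922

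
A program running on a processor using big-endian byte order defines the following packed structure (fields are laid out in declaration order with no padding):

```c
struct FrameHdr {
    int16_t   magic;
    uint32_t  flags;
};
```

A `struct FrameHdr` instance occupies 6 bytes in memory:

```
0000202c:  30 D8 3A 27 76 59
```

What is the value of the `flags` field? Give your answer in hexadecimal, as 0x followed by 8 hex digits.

`flags` follows `magic` (2 bytes), so it starts at byte offset 2 and occupies 4 bytes.
Bytes at offsets 2..5: 3A 27 76 59.
Big-endian: lowest address holds the most-significant byte.
The bytes are already most-significant first: 0x3A277659.

0x3A277659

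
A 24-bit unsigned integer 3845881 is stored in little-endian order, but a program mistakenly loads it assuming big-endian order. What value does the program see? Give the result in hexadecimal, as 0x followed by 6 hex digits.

3845881 in 24-bit hexadecimal is 0x3AAEF9.
Stored little-endian, the bytes at ascending addresses are F9 AE 3A.
Read back as big-endian, the last byte is least significant, giving 0xF9AE3A.

0xF9AE3A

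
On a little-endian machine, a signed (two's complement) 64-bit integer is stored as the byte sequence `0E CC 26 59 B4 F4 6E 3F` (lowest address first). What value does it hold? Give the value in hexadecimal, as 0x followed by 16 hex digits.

In little-endian order the low byte comes first in memory.
Reassemble most-significant byte first: 3F 6E F4 B4 59 26 CC 0E → 0x3F6EF4B45926CC0E.

0x3F6EF4B45926CC0E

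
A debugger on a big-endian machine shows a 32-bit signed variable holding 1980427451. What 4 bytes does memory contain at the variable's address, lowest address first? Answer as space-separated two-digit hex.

76 0A EC BB

1980427451 in hexadecimal, padded to 32 bits, is 0x760AECBB.
Split into bytes (most-significant first): 76 0A EC BB.
Big-endian: lowest address holds the most-significant byte.
So the memory order matches the most-significant-first order: 76 0A EC BB.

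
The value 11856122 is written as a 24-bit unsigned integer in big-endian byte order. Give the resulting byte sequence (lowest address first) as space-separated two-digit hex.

11856122 in hexadecimal, padded to 24 bits, is 0xB4E8FA.
Split into bytes (most-significant first): B4 E8 FA.
In big-endian order the high byte comes first in memory.
So the memory order matches the most-significant-first order: B4 E8 FA.

B4 E8 FA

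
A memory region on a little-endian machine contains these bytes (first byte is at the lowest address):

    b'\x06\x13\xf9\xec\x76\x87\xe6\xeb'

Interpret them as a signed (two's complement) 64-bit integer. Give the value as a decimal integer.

Little-endian: lowest address holds the least-significant byte.
Reassemble most-significant byte first: EB E6 87 76 EC F9 13 06 → 0xEBE68776ECF91306.
Top bit is set, so as a signed 64-bit value this is 0xEBE68776ECF91306 − 2^64 = -1448321285301398778.

-1448321285301398778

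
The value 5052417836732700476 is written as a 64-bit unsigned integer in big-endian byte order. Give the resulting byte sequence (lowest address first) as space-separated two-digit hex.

5052417836732700476 in hexadecimal, padded to 64 bits, is 0x461DCB40EF4CD73C.
Split into bytes (most-significant first): 46 1D CB 40 EF 4C D7 3C.
Big-endian stores the most-significant byte at the lowest address.
So the memory order matches the most-significant-first order: 46 1D CB 40 EF 4C D7 3C.

46 1D CB 40 EF 4C D7 3C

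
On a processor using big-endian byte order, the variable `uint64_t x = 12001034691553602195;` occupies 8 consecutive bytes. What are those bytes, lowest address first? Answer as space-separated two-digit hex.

12001034691553602195 in hexadecimal, padded to 64 bits, is 0xA68C3D77BF312A93.
Split into bytes (most-significant first): A6 8C 3D 77 BF 31 2A 93.
In big-endian order the high byte comes first in memory.
So the memory order matches the most-significant-first order: A6 8C 3D 77 BF 31 2A 93.

A6 8C 3D 77 BF 31 2A 93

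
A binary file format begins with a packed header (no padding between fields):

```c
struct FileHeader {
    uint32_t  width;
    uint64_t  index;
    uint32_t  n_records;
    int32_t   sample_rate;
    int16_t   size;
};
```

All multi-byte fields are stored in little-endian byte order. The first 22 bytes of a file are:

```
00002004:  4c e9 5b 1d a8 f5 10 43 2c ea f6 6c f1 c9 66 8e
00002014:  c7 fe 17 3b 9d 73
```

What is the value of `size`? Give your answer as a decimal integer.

29597

`size` follows `width` (4 B), `index` (8 B), `n_records` (4 B), `sample_rate` (4 B), so it starts at offset 4 + 8 + 4 + 4 = 20 and occupies 2 bytes.
Bytes at offsets 20..21: 9D 73.
In little-endian order the low byte comes first in memory.
Reassemble most-significant byte first: 73 9D → 0x739D.
0x739D = 29597.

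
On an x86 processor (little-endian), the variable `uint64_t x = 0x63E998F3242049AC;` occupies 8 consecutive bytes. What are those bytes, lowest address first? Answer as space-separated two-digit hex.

AC 49 20 24 F3 98 E9 63

Split into bytes (most-significant first): 63 E9 98 F3 24 20 49 AC.
Little-endian: lowest address holds the least-significant byte.
So at ascending addresses the bytes are AC 49 20 24 F3 98 E9 63.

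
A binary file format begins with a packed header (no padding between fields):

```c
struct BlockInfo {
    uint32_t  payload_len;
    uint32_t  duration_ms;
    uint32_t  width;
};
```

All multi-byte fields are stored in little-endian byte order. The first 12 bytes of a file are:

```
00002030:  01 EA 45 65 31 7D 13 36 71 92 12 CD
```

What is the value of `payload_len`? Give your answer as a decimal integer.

1699080705

`payload_len` is the first field, at byte offset 0, occupying 4 bytes.
Bytes at offsets 0..3: 01 EA 45 65.
Little-endian: lowest address holds the least-significant byte.
Reassemble most-significant byte first: 65 45 EA 01 → 0x6545EA01.
0x6545EA01 = 1699080705.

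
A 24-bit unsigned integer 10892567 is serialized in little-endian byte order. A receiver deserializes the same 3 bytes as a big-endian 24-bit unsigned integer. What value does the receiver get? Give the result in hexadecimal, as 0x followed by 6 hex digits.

10892567 in 24-bit hexadecimal is 0xA63517.
Stored little-endian, the bytes at ascending addresses are 17 35 A6.
Read back as big-endian, the last byte is least significant, giving 0x1735A6.

0x1735A6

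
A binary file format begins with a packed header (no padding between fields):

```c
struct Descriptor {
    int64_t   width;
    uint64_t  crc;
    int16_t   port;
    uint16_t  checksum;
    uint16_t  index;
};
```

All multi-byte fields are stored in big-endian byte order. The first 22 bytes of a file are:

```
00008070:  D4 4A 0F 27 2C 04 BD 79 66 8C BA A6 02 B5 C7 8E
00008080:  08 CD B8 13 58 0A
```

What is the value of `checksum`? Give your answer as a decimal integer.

`checksum` follows `width` (8 B), `crc` (8 B), `port` (2 B), so it starts at offset 8 + 8 + 2 = 18 and occupies 2 bytes.
Bytes at offsets 18..19: B8 13.
Big-endian stores the most-significant byte at the lowest address.
The bytes are already most-significant first: 0xB813.
0xB813 = 47123.

47123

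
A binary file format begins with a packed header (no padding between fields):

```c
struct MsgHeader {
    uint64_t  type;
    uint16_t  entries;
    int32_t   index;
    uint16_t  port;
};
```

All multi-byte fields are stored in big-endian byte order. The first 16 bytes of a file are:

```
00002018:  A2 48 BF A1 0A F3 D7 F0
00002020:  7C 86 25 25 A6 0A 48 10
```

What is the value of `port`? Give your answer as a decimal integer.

18448

`port` follows `type` (8 B), `entries` (2 B), `index` (4 B), so it starts at offset 8 + 2 + 4 = 14 and occupies 2 bytes.
Bytes at offsets 14..15: 48 10.
Big-endian stores the most-significant byte at the lowest address.
The bytes are already most-significant first: 0x4810.
0x4810 = 18448.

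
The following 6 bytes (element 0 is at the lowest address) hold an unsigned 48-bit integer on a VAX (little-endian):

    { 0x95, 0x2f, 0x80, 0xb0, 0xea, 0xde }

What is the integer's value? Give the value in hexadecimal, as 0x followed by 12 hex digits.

Little-endian stores the least-significant byte at the lowest address.
Reassemble most-significant byte first: DE EA B0 80 2F 95 → 0xDEEAB0802F95.

0xDEEAB0802F95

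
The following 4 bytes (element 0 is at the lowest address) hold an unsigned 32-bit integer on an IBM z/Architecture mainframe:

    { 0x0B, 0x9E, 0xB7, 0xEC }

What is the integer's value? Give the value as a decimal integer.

Big-endian: lowest address holds the most-significant byte.
The bytes are already most-significant first: 0x0B9EB7EC.
0x0B9EB7EC = 194951148.

194951148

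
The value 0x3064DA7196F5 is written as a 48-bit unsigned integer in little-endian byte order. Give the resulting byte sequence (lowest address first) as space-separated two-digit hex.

Split into bytes (most-significant first): 30 64 DA 71 96 F5.
Little-endian stores the least-significant byte at the lowest address.
So at ascending addresses the bytes are F5 96 71 DA 64 30.

F5 96 71 DA 64 30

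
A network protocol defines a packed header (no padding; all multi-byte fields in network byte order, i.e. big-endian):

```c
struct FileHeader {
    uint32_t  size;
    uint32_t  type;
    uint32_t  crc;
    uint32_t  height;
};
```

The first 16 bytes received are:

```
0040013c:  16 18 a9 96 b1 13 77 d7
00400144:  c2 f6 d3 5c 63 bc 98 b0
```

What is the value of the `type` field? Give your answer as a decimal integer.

2970843095

`type` follows `size` (4 bytes), so it starts at byte offset 4 and occupies 4 bytes.
Bytes at offsets 4..7: B1 13 77 D7.
In big-endian order the high byte comes first in memory.
The bytes are already most-significant first: 0xB11377D7.
0xB11377D7 = 2970843095.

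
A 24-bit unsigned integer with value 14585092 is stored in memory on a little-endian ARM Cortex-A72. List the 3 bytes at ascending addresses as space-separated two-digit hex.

14585092 in hexadecimal, padded to 24 bits, is 0xDE8D04.
Split into bytes (most-significant first): DE 8D 04.
Little-endian: lowest address holds the least-significant byte.
So at ascending addresses the bytes are 04 8D DE.

04 8D DE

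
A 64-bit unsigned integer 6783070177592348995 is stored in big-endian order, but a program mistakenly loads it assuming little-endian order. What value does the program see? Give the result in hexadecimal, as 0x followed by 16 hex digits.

0x4311F065634E225E

6783070177592348995 in 64-bit hexadecimal is 0x5E224E6365F01143.
Stored big-endian, the bytes at ascending addresses are 5E 22 4E 63 65 F0 11 43.
Read back as little-endian, the first byte is least significant, giving 0x4311F065634E225E.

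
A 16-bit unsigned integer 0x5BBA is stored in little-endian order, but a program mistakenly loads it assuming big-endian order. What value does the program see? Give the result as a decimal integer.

47707

Stored little-endian, the bytes at ascending addresses are BA 5B.
Read back as big-endian, the last byte is least significant, giving 0xBA5B.
0xBA5B = 47707.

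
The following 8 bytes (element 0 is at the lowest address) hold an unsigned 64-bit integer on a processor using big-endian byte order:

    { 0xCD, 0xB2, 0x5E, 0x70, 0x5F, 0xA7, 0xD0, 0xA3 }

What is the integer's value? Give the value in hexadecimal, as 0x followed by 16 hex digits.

Big-endian stores the most-significant byte at the lowest address.
The bytes are already most-significant first: 0xCDB25E705FA7D0A3.

0xCDB25E705FA7D0A3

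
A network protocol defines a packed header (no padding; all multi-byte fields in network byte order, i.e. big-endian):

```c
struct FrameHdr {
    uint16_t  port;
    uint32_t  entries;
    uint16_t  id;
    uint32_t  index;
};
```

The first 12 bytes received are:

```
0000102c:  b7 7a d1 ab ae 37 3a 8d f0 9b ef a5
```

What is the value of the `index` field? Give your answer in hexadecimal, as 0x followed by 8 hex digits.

0xF09BEFA5

`index` follows `port` (2 B), `entries` (4 B), `id` (2 B), so it starts at offset 2 + 4 + 2 = 8 and occupies 4 bytes.
Bytes at offsets 8..11: F0 9B EF A5.
In big-endian order the high byte comes first in memory.
The bytes are already most-significant first: 0xF09BEFA5.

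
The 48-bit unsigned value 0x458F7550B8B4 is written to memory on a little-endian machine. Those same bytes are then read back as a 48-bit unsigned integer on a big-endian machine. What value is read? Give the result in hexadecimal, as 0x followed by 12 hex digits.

0xB4B850758F45

Stored little-endian, the bytes at ascending addresses are B4 B8 50 75 8F 45.
Read back as big-endian, the last byte is least significant, giving 0xB4B850758F45.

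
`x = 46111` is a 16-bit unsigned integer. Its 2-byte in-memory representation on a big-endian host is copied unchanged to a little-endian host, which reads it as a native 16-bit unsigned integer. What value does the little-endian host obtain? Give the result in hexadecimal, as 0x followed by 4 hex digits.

0x1FB4

46111 in 16-bit hexadecimal is 0xB41F.
Stored big-endian, the bytes at ascending addresses are B4 1F.
Read back as little-endian, the first byte is least significant, giving 0x1FB4.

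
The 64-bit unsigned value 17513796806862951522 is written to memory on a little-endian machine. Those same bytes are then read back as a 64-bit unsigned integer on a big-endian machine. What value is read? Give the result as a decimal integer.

7121439357738749427

17513796806862951522 in 64-bit hexadecimal is 0xF30D81675D6FD462.
Stored little-endian, the bytes at ascending addresses are 62 D4 6F 5D 67 81 0D F3.
Read back as big-endian, the last byte is least significant, giving 0x62D46F5D67810DF3.
0x62D46F5D67810DF3 = 7121439357738749427.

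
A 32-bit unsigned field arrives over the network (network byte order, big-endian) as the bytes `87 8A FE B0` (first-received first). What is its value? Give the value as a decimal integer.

2274033328

Big-endian stores the most-significant byte at the lowest address.
The bytes are already most-significant first: 0x878AFEB0.
0x878AFEB0 = 2274033328.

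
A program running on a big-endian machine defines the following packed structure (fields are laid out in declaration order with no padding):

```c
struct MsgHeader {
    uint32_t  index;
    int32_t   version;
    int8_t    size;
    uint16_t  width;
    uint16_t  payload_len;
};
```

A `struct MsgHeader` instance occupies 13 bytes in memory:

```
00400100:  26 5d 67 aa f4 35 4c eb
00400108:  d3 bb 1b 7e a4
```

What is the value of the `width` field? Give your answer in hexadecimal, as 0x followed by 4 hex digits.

0xBB1B

`width` follows `index` (4 B), `version` (4 B), `size` (1 B), so it starts at offset 4 + 4 + 1 = 9 and occupies 2 bytes.
Bytes at offsets 9..10: BB 1B.
In big-endian order the high byte comes first in memory.
The bytes are already most-significant first: 0xBB1B.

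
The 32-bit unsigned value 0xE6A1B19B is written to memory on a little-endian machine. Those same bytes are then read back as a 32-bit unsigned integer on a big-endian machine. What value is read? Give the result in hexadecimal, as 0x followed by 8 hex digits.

Stored little-endian, the bytes at ascending addresses are 9B B1 A1 E6.
Read back as big-endian, the last byte is least significant, giving 0x9BB1A1E6.

0x9BB1A1E6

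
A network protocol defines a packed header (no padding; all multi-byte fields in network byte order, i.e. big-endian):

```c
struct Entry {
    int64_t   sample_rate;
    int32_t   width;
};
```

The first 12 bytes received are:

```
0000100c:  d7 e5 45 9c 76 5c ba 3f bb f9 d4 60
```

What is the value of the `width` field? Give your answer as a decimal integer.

`width` follows `sample_rate` (8 bytes), so it starts at byte offset 8 and occupies 4 bytes.
Bytes at offsets 8..11: BB F9 D4 60.
Big-endian stores the most-significant byte at the lowest address.
The bytes are already most-significant first: 0xBBF9D460.
Top bit is set, so as a signed 32-bit value this is 0xBBF9D460 − 2^32 = -1141255072.

-1141255072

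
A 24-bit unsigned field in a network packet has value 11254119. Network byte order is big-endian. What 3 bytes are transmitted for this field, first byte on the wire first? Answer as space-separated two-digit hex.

11254119 in hexadecimal, padded to 24 bits, is 0xABB967.
Split into bytes (most-significant first): AB B9 67.
Big-endian stores the most-significant byte at the lowest address.
So the memory order matches the most-significant-first order: AB B9 67.

AB B9 67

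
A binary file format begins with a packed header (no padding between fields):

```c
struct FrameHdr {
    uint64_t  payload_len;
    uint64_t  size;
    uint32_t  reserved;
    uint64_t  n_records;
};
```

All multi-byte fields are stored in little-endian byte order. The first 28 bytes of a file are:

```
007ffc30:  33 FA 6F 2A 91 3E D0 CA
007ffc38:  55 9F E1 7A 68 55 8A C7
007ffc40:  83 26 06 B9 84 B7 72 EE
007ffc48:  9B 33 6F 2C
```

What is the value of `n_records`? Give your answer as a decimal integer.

3201834604897154948

`n_records` follows `payload_len` (8 B), `size` (8 B), `reserved` (4 B), so it starts at offset 8 + 8 + 4 = 20 and occupies 8 bytes.
Bytes at offsets 20..27: 84 B7 72 EE 9B 33 6F 2C.
In little-endian order the low byte comes first in memory.
Reassemble most-significant byte first: 2C 6F 33 9B EE 72 B7 84 → 0x2C6F339BEE72B784.
0x2C6F339BEE72B784 = 3201834604897154948.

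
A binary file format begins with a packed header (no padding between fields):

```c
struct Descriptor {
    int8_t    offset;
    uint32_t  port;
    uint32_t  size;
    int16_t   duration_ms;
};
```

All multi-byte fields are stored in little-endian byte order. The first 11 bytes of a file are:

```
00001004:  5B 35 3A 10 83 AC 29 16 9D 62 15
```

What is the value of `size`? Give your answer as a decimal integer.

`size` follows `offset` (1 B), `port` (4 B), so it starts at offset 1 + 4 = 5 and occupies 4 bytes.
Bytes at offsets 5..8: AC 29 16 9D.
Little-endian: lowest address holds the least-significant byte.
Reassemble most-significant byte first: 9D 16 29 AC → 0x9D1629AC.
0x9D1629AC = 2635475372.

2635475372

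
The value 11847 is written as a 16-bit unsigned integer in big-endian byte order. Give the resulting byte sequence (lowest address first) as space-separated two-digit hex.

2E 47

11847 in hexadecimal, padded to 16 bits, is 0x2E47.
Split into bytes (most-significant first): 2E 47.
In big-endian order the high byte comes first in memory.
So the memory order matches the most-significant-first order: 2E 47.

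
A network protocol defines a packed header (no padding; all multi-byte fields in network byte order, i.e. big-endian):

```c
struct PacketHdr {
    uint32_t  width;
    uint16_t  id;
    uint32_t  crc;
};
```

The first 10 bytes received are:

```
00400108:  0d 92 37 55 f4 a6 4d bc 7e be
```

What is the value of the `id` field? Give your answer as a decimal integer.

62630

`id` follows `width` (4 bytes), so it starts at byte offset 4 and occupies 2 bytes.
Bytes at offsets 4..5: F4 A6.
Big-endian: lowest address holds the most-significant byte.
The bytes are already most-significant first: 0xF4A6.
0xF4A6 = 62630.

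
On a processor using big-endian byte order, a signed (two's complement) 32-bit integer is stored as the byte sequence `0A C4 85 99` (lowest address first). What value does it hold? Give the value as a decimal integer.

180651417

In big-endian order the high byte comes first in memory.
The bytes are already most-significant first: 0x0AC48599.
0x0AC48599 = 180651417.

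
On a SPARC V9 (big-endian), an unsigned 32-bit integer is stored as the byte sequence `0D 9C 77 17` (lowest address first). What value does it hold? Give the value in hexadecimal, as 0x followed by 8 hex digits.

Big-endian stores the most-significant byte at the lowest address.
The bytes are already most-significant first: 0x0D9C7717.

0x0D9C7717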